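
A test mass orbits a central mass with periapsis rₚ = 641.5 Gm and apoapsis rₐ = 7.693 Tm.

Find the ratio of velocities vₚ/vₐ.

Convert to SI: rₚ = 641.5 Gm = 6.415e+11 m; rₐ = 7.693 Tm = 7.693e+12 m.
Conservation of angular momentum gives rₚvₚ = rₐvₐ, so vₚ/vₐ = rₐ/rₚ.
vₚ/vₐ = 7.693e+12 / 6.415e+11 ≈ 11.99.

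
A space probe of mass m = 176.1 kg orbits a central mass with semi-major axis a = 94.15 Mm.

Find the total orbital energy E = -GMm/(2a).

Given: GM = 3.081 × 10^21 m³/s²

Convert to SI: a = 94.15 Mm = 9.415e+07 m.
E = −GMm / (2a).
E = −3.081e+21 · 176.1 / (2 · 9.415e+07) J ≈ -2.881e+15 J = -2.881 PJ.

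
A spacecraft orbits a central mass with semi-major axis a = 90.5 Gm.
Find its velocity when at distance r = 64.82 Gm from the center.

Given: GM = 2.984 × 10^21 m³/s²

Convert to SI: a = 90.5 Gm = 9.05e+10 m; r = 64.82 Gm = 6.482e+10 m.
Vis-viva: v = √(GM · (2/r − 1/a)).
2/r − 1/a = 2/6.482e+10 − 1/9.05e+10 = 1.9805e-11 m⁻¹.
v = √(2.984e+21 · 1.9805e-11) m/s ≈ 2.431e+05 m/s = 243.1 km/s.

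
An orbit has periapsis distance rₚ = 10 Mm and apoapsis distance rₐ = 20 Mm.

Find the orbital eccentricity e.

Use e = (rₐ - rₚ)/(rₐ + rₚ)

Convert to SI: rₚ = 10 Mm = 1e+07 m; rₐ = 20 Mm = 2e+07 m.
e = (rₐ − rₚ) / (rₐ + rₚ).
e = (2e+07 − 1e+07) / (2e+07 + 1e+07) = 1e+07 / 3e+07 ≈ 0.3333.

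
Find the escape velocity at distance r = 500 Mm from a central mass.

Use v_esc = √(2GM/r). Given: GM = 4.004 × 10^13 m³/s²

Convert to SI: r = 500 Mm = 5e+08 m.
Escape velocity comes from setting total energy to zero: ½v² − GM/r = 0 ⇒ v_esc = √(2GM / r).
v_esc = √(2 · 4.004e+13 / 5e+08) m/s ≈ 400.2 m/s = 400.2 m/s.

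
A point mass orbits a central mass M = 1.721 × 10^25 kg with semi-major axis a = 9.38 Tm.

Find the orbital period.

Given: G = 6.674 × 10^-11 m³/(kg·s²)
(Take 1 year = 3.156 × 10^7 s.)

Convert to SI: a = 9.38 Tm = 9.38e+12 m.
GM = G · M = 6.674e-11 · 1.721e+25 = 1.1486e+15 m³/s².
Kepler's third law: T = 2π √(a³ / GM).
Substituting a = 9.38e+12 m and GM = 1.1486e+15 m³/s²:
T = 2π √((9.38e+12)³ / 1.1486e+15) s
T ≈ 5.326e+12 s = 1.688e+05 years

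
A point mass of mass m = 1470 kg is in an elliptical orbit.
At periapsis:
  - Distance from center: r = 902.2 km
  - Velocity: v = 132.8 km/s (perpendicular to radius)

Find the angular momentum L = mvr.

Convert to SI: r = 902.2 km = 902200 m; v = 132.8 km/s = 132800 m/s.
Since v is perpendicular to r, L = m · v · r.
L = 1470 · 132800 · 902200 kg·m²/s ≈ 1.761e+14 kg·m²/s.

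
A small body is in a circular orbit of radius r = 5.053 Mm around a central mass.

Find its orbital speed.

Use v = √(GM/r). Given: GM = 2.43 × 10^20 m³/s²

Convert to SI: r = 5.053 Mm = 5.053e+06 m.
For a circular orbit, gravity supplies the centripetal force, so v = √(GM / r).
v = √(2.43e+20 / 5.053e+06) m/s ≈ 6.935e+06 m/s = 6935 km/s.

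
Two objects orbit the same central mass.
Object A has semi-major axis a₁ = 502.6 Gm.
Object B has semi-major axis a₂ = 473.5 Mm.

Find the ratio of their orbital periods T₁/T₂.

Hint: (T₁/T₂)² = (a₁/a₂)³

Convert to SI: a₁ = 502.6 Gm = 5.026e+11 m; a₂ = 473.5 Mm = 4.735e+08 m.
From Kepler's third law, (T₁/T₂)² = (a₁/a₂)³, so T₁/T₂ = (a₁/a₂)^(3/2).
a₁/a₂ = 5.026e+11 / 4.735e+08 = 1061.46.
T₁/T₂ = (1061.46)^(3/2) ≈ 3.458e+04.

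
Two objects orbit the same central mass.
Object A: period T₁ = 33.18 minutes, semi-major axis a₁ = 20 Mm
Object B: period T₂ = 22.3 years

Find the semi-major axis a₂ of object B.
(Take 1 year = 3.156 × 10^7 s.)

Convert to SI: T₁ = 33.18 minutes = 1990.8 s; a₁ = 20 Mm = 2e+07 m; T₂ = 22.3 years = 7.03788e+08 s.
Kepler's third law: (T₁/T₂)² = (a₁/a₂)³ ⇒ a₂ = a₁ · (T₂/T₁)^(2/3).
T₂/T₁ = 7.03788e+08 / 1990.8 = 353520.
a₂ = 2e+07 · (353520)^(2/3) m ≈ 9.999e+10 m = 99.99 Gm.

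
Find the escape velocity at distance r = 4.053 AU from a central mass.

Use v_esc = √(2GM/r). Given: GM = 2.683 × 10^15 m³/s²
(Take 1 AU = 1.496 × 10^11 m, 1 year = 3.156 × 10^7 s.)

Convert to SI: r = 4.053 AU = 6.06329e+11 m.
Escape velocity comes from setting total energy to zero: ½v² − GM/r = 0 ⇒ v_esc = √(2GM / r).
v_esc = √(2 · 2.683e+15 / 6.06329e+11) m/s ≈ 94.07 m/s = 0.01985 AU/year.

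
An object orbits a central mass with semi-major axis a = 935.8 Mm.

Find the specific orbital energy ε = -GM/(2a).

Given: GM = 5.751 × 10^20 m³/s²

Convert to SI: a = 935.8 Mm = 9.358e+08 m.
ε = −GM / (2a).
ε = −5.751e+20 / (2 · 9.358e+08) J/kg ≈ -3.073e+11 J/kg = -307.3 GJ/kg.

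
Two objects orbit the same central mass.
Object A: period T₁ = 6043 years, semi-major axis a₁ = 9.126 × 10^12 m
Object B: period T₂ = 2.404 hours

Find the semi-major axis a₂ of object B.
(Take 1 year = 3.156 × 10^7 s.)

Convert to SI: T₁ = 6043 years = 1.90717e+11 s; T₂ = 2.404 hours = 8654.4 s.
Kepler's third law: (T₁/T₂)² = (a₁/a₂)³ ⇒ a₂ = a₁ · (T₂/T₁)^(2/3).
T₂/T₁ = 8654.4 / 1.90717e+11 = 4.53782e-08.
a₂ = 9.126e+12 · (4.53782e-08)^(2/3) m ≈ 1.161e+08 m = 1.161 × 10^8 m.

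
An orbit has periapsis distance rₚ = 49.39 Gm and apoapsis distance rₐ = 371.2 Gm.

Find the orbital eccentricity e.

Convert to SI: rₚ = 49.39 Gm = 4.939e+10 m; rₐ = 371.2 Gm = 3.712e+11 m.
e = (rₐ − rₚ) / (rₐ + rₚ).
e = (3.712e+11 − 4.939e+10) / (3.712e+11 + 4.939e+10) = 3.2181e+11 / 4.2059e+11 ≈ 0.7651.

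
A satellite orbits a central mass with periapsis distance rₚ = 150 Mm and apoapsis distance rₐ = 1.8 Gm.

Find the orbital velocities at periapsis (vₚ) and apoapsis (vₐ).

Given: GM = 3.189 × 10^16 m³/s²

Convert to SI: rₚ = 150 Mm = 1.5e+08 m; rₐ = 1.8 Gm = 1.8e+09 m.
Use the vis-viva equation v² = GM(2/r − 1/a) with a = (rₚ + rₐ)/2 = (1.5e+08 + 1.8e+09)/2 = 9.75e+08 m.
vₚ = √(GM · (2/rₚ − 1/a)) = √(3.189e+16 · (2/1.5e+08 − 1/9.75e+08)) m/s ≈ 1.981e+04 m/s = 19.81 km/s.
vₐ = √(GM · (2/rₐ − 1/a)) = √(3.189e+16 · (2/1.8e+09 − 1/9.75e+08)) m/s ≈ 1651 m/s = 1.651 km/s.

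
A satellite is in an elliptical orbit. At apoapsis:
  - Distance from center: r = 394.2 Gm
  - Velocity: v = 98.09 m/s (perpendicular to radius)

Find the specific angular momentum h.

Convert to SI: r = 394.2 Gm = 3.942e+11 m.
With v perpendicular to r, h = r · v.
h = 3.942e+11 · 98.09 m²/s ≈ 3.867e+13 m²/s.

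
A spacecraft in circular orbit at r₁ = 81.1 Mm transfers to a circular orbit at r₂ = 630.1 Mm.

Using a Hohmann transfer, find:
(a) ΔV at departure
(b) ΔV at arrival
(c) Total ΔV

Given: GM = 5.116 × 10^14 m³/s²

Convert to SI: r₁ = 81.1 Mm = 8.11e+07 m; r₂ = 630.1 Mm = 6.301e+08 m.
Transfer semi-major axis: a_t = (r₁ + r₂)/2 = (8.11e+07 + 6.301e+08)/2 = 3.556e+08 m.
Circular speeds: v₁ = √(GM/r₁) = 2511.63 m/s, v₂ = √(GM/r₂) = 901.074 m/s.
Transfer speeds (vis-viva v² = GM(2/r − 1/a_t)): v₁ᵗ = 3343.33 m/s, v₂ᵗ = 430.319 m/s.
(a) ΔV₁ = |v₁ᵗ − v₁| ≈ 831.7 m/s = 831.7 m/s.
(b) ΔV₂ = |v₂ − v₂ᵗ| ≈ 470.8 m/s = 470.8 m/s.
(c) ΔV_total = ΔV₁ + ΔV₂ ≈ 1302 m/s = 1.302 km/s.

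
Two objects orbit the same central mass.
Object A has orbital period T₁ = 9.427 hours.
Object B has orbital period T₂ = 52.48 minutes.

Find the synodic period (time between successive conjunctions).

Convert to SI: T₁ = 9.427 hours = 33937.2 s; T₂ = 52.48 minutes = 3148.8 s.
T_syn = |T₁ · T₂ / (T₁ − T₂)|.
T_syn = |33937.2 · 3148.8 / (33937.2 − 3148.8)| s ≈ 3471 s = 57.85 minutes.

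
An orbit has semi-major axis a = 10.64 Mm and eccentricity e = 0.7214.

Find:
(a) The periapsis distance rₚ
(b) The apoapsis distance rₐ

Convert to SI: a = 10.64 Mm = 1.064e+07 m.
(a) rₚ = a(1 − e) = 1.064e+07 · (1 − 0.7214) = 1.064e+07 · 0.2786 ≈ 2.964e+06 m = 2.964 Mm.
(b) rₐ = a(1 + e) = 1.064e+07 · (1 + 0.7214) = 1.064e+07 · 1.7214 ≈ 1.832e+07 m = 18.32 Mm.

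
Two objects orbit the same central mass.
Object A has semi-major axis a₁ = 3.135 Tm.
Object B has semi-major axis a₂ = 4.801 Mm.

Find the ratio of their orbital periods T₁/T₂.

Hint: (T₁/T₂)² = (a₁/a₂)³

Convert to SI: a₁ = 3.135 Tm = 3.135e+12 m; a₂ = 4.801 Mm = 4.801e+06 m.
From Kepler's third law, (T₁/T₂)² = (a₁/a₂)³, so T₁/T₂ = (a₁/a₂)^(3/2).
a₁/a₂ = 3.135e+12 / 4.801e+06 = 652989.
T₁/T₂ = (652989)^(3/2) ≈ 5.277e+08.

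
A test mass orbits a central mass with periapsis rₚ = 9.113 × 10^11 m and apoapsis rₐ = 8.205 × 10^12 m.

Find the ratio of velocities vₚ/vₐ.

Conservation of angular momentum gives rₚvₚ = rₐvₐ, so vₚ/vₐ = rₐ/rₚ.
vₚ/vₐ = 8.205e+12 / 9.113e+11 ≈ 9.004.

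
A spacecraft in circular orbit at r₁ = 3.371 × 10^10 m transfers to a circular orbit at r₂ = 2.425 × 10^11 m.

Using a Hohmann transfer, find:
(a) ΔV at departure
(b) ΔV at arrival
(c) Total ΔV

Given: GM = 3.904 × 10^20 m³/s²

Transfer semi-major axis: a_t = (r₁ + r₂)/2 = (3.371e+10 + 2.425e+11)/2 = 1.38105e+11 m.
Circular speeds: v₁ = √(GM/r₁) = 107616 m/s, v₂ = √(GM/r₂) = 40123.5 m/s.
Transfer speeds (vis-viva v² = GM(2/r − 1/a_t)): v₁ᵗ = 142602 m/s, v₂ᵗ = 19823.2 m/s.
(a) ΔV₁ = |v₁ᵗ − v₁| ≈ 3.499e+04 m/s = 34.99 km/s.
(b) ΔV₂ = |v₂ − v₂ᵗ| ≈ 2.03e+04 m/s = 20.3 km/s.
(c) ΔV_total = ΔV₁ + ΔV₂ ≈ 5.529e+04 m/s = 55.29 km/s.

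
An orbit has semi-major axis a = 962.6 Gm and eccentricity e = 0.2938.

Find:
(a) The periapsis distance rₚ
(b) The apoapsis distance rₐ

Convert to SI: a = 962.6 Gm = 9.626e+11 m.
(a) rₚ = a(1 − e) = 9.626e+11 · (1 − 0.2938) = 9.626e+11 · 0.7062 ≈ 6.798e+11 m = 679.8 Gm.
(b) rₐ = a(1 + e) = 9.626e+11 · (1 + 0.2938) = 9.626e+11 · 1.2938 ≈ 1.245e+12 m = 1.245 Tm.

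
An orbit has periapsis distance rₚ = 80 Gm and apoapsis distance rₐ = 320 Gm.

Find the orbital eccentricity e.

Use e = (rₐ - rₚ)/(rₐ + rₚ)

Convert to SI: rₚ = 80 Gm = 8e+10 m; rₐ = 320 Gm = 3.2e+11 m.
e = (rₐ − rₚ) / (rₐ + rₚ).
e = (3.2e+11 − 8e+10) / (3.2e+11 + 8e+10) = 2.4e+11 / 4e+11 ≈ 0.6.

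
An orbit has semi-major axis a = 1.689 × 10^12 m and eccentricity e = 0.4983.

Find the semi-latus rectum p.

p = a (1 − e²).
p = 1.689e+12 · (1 − (0.4983)²) = 1.689e+12 · 0.751697 ≈ 1.27e+12 m = 1.27 × 10^12 m.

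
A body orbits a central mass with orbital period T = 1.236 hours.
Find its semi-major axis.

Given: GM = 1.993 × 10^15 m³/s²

Convert to SI: T = 1.236 hours = 4449.6 s.
Invert Kepler's third law: a = (GM · T² / (4π²))^(1/3).
Substituting T = 4449.6 s and GM = 1.993e+15 m³/s²:
a = (1.993e+15 · (4449.6)² / (4π²))^(1/3) m
a ≈ 9.998e+06 m = 9.998 Mm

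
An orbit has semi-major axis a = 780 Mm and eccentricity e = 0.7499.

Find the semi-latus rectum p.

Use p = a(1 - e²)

Convert to SI: a = 780 Mm = 7.8e+08 m.
p = a (1 − e²).
p = 7.8e+08 · (1 − (0.7499)²) = 7.8e+08 · 0.43765 ≈ 3.414e+08 m = 341.4 Mm.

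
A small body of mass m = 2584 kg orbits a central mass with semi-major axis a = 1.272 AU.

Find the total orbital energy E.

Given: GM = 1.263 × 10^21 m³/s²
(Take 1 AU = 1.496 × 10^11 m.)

Convert to SI: a = 1.272 AU = 1.90291e+11 m.
E = −GMm / (2a).
E = −1.263e+21 · 2584 / (2 · 1.90291e+11) J ≈ -8.575e+12 J = -8.575 TJ.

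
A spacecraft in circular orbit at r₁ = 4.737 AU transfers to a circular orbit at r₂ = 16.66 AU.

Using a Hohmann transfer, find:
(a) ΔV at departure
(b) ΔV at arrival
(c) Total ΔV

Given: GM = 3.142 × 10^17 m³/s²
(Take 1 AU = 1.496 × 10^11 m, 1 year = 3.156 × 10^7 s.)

Convert to SI: r₁ = 4.737 AU = 7.08655e+11 m; r₂ = 16.66 AU = 2.49234e+12 m.
Transfer semi-major axis: a_t = (r₁ + r₂)/2 = (7.08655e+11 + 2.49234e+12)/2 = 1.6005e+12 m.
Circular speeds: v₁ = √(GM/r₁) = 665.864 m/s, v₂ = √(GM/r₂) = 355.058 m/s.
Transfer speeds (vis-viva v² = GM(2/r − 1/a_t)): v₁ᵗ = 830.925 m/s, v₂ᵗ = 236.26 m/s.
(a) ΔV₁ = |v₁ᵗ − v₁| ≈ 165.1 m/s = 0.03482 AU/year.
(b) ΔV₂ = |v₂ − v₂ᵗ| ≈ 118.8 m/s = 0.02506 AU/year.
(c) ΔV_total = ΔV₁ + ΔV₂ ≈ 283.9 m/s = 0.05988 AU/year.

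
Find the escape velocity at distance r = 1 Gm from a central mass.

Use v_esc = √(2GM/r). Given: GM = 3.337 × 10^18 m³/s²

Convert to SI: r = 1 Gm = 1e+09 m.
Escape velocity comes from setting total energy to zero: ½v² − GM/r = 0 ⇒ v_esc = √(2GM / r).
v_esc = √(2 · 3.337e+18 / 1e+09) m/s ≈ 8.169e+04 m/s = 81.69 km/s.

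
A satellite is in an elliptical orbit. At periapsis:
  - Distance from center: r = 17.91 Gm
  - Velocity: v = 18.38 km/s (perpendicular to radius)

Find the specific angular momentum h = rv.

Convert to SI: r = 17.91 Gm = 1.791e+10 m; v = 18.38 km/s = 18380 m/s.
With v perpendicular to r, h = r · v.
h = 1.791e+10 · 18380 m²/s ≈ 3.292e+14 m²/s.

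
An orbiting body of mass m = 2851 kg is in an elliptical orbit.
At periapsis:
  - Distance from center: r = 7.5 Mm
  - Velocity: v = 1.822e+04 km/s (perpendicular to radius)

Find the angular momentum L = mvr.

Convert to SI: r = 7.5 Mm = 7.5e+06 m; v = 1.822e+04 km/s = 1.822e+07 m/s.
Since v is perpendicular to r, L = m · v · r.
L = 2851 · 1.822e+07 · 7.5e+06 kg·m²/s ≈ 3.896e+17 kg·m²/s.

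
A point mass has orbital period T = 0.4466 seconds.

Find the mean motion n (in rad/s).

n = 2π / T.
n = 2π / 0.4466 s ≈ 14.07 rad/s.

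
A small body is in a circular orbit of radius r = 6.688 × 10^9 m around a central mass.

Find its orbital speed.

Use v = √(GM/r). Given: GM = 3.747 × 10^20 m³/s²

For a circular orbit, gravity supplies the centripetal force, so v = √(GM / r).
v = √(3.747e+20 / 6.688e+09) m/s ≈ 2.367e+05 m/s = 236.7 km/s.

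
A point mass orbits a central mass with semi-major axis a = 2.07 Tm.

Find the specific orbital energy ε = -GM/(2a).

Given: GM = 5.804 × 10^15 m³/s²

Convert to SI: a = 2.07 Tm = 2.07e+12 m.
ε = −GM / (2a).
ε = −5.804e+15 / (2 · 2.07e+12) J/kg ≈ -1402 J/kg = -1.402 kJ/kg.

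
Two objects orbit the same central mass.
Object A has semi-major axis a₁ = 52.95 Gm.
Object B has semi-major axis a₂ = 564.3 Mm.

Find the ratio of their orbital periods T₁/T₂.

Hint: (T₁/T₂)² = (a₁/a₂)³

Convert to SI: a₁ = 52.95 Gm = 5.295e+10 m; a₂ = 564.3 Mm = 5.643e+08 m.
From Kepler's third law, (T₁/T₂)² = (a₁/a₂)³, so T₁/T₂ = (a₁/a₂)^(3/2).
a₁/a₂ = 5.295e+10 / 5.643e+08 = 93.8331.
T₁/T₂ = (93.8331)^(3/2) ≈ 908.9.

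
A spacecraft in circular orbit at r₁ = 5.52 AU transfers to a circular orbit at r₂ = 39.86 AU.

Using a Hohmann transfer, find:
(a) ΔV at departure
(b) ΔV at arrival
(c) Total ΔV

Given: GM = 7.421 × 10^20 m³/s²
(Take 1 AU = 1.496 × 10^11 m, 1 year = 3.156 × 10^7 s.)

Convert to SI: r₁ = 5.52 AU = 8.25792e+11 m; r₂ = 39.86 AU = 5.96306e+12 m.
Transfer semi-major axis: a_t = (r₁ + r₂)/2 = (8.25792e+11 + 5.96306e+12)/2 = 3.39442e+12 m.
Circular speeds: v₁ = √(GM/r₁) = 29977.5 m/s, v₂ = √(GM/r₂) = 11155.7 m/s.
Transfer speeds (vis-viva v² = GM(2/r − 1/a_t)): v₁ᵗ = 39732.6 m/s, v₂ᵗ = 5502.36 m/s.
(a) ΔV₁ = |v₁ᵗ − v₁| ≈ 9755 m/s = 2.058 AU/year.
(b) ΔV₂ = |v₂ − v₂ᵗ| ≈ 5653 m/s = 1.193 AU/year.
(c) ΔV_total = ΔV₁ + ΔV₂ ≈ 1.541e+04 m/s = 3.251 AU/year.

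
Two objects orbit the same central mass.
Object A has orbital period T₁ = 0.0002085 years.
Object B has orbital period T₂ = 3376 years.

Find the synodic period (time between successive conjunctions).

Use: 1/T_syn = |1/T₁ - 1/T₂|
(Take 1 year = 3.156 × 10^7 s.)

Convert to SI: T₁ = 0.0002085 years = 6580.26 s; T₂ = 3376 years = 1.06547e+11 s.
T_syn = |T₁ · T₂ / (T₁ − T₂)|.
T_syn = |6580.26 · 1.06547e+11 / (6580.26 − 1.06547e+11)| s ≈ 6580 s = 0.0002085 years.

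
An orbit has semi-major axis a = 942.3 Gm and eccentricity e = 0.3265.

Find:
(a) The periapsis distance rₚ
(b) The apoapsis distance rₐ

Convert to SI: a = 942.3 Gm = 9.423e+11 m.
(a) rₚ = a(1 − e) = 9.423e+11 · (1 − 0.3265) = 9.423e+11 · 0.6735 ≈ 6.346e+11 m = 634.6 Gm.
(b) rₐ = a(1 + e) = 9.423e+11 · (1 + 0.3265) = 9.423e+11 · 1.3265 ≈ 1.25e+12 m = 1.25 Tm.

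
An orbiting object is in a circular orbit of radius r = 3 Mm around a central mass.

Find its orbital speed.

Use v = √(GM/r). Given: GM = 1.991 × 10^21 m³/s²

Convert to SI: r = 3 Mm = 3e+06 m.
For a circular orbit, gravity supplies the centripetal force, so v = √(GM / r).
v = √(1.991e+21 / 3e+06) m/s ≈ 2.576e+07 m/s = 2.576e+04 km/s.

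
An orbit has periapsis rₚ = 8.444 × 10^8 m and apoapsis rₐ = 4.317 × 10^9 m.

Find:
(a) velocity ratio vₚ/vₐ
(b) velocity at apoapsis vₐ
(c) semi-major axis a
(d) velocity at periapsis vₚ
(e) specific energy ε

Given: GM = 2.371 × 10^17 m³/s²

(a) Conservation of angular momentum (rₚvₚ = rₐvₐ) gives vₚ/vₐ = rₐ/rₚ = 4.317e+09/8.444e+08 ≈ 5.113
(b) With a = (rₚ + rₐ)/2 = 2.5807e+09 m, vₐ = √(GM (2/rₐ − 1/a)) = √(2.371e+17 · (2/4.317e+09 − 1/2.5807e+09)) m/s ≈ 4239 m/s
(c) a = (rₚ + rₐ)/2 = (8.444e+08 + 4.317e+09)/2 ≈ 2.581e+09 m
(d) With a = (rₚ + rₐ)/2 = 2.5807e+09 m, vₚ = √(GM (2/rₚ − 1/a)) = √(2.371e+17 · (2/8.444e+08 − 1/2.5807e+09)) m/s ≈ 2.167e+04 m/s
(e) With a = (rₚ + rₐ)/2 = 2.5807e+09 m, ε = −GM/(2a) = −2.371e+17/(2 · 2.5807e+09) J/kg ≈ -4.594e+07 J/kg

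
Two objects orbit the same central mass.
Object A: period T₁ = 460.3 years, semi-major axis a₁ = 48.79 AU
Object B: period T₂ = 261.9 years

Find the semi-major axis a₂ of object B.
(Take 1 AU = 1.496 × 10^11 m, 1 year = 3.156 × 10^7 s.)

Convert to SI: T₁ = 460.3 years = 1.45271e+10 s; a₁ = 48.79 AU = 7.29898e+12 m; T₂ = 261.9 years = 8.26556e+09 s.
Kepler's third law: (T₁/T₂)² = (a₁/a₂)³ ⇒ a₂ = a₁ · (T₂/T₁)^(2/3).
T₂/T₁ = 8.26556e+09 / 1.45271e+10 = 0.568977.
a₂ = 7.29898e+12 · (0.568977)^(2/3) m ≈ 5.012e+12 m = 33.5 AU.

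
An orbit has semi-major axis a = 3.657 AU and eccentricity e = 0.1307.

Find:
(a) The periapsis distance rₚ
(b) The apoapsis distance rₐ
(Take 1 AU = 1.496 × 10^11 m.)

Convert to SI: a = 3.657 AU = 5.47087e+11 m.
(a) rₚ = a(1 − e) = 5.47087e+11 · (1 − 0.1307) = 5.47087e+11 · 0.8693 ≈ 4.756e+11 m = 3.179 AU.
(b) rₐ = a(1 + e) = 5.47087e+11 · (1 + 0.1307) = 5.47087e+11 · 1.1307 ≈ 6.186e+11 m = 4.135 AU.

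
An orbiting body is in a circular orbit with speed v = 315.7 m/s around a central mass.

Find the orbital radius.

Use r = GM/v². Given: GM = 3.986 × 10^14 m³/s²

For a circular orbit, v² = GM / r, so r = GM / v².
r = 3.986e+14 / (315.7)² m ≈ 3.999e+09 m = 3.999 Gm.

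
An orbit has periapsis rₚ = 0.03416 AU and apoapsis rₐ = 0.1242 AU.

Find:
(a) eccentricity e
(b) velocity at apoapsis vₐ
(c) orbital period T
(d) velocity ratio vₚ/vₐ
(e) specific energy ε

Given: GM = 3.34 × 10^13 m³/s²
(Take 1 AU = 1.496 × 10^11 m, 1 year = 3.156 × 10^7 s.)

Convert to SI: rₚ = 0.03416 AU = 5.11034e+09 m; rₐ = 0.1242 AU = 1.85803e+10 m.
(a) e = (rₐ − rₚ)/(rₐ + rₚ) = (1.85803e+10 − 5.11034e+09)/(1.85803e+10 + 5.11034e+09) ≈ 0.5686
(b) With a = (rₚ + rₐ)/2 = 1.18453e+10 m, vₐ = √(GM (2/rₐ − 1/a)) = √(3.34e+13 · (2/1.85803e+10 − 1/1.18453e+10)) m/s ≈ 27.85 m/s
(c) With a = (rₚ + rₐ)/2 = 1.18453e+10 m, T = 2π √(a³/GM) = 2π √((1.18453e+10)³/3.34e+13) s ≈ 1.402e+09 s
(d) Conservation of angular momentum (rₚvₚ = rₐvₐ) gives vₚ/vₐ = rₐ/rₚ = 1.85803e+10/5.11034e+09 ≈ 3.636
(e) With a = (rₚ + rₐ)/2 = 1.18453e+10 m, ε = −GM/(2a) = −3.34e+13/(2 · 1.18453e+10) J/kg ≈ -1410 J/kg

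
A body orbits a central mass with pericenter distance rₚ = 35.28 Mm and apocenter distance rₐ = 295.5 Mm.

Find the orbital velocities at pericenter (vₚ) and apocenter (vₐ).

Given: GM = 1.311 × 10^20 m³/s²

Convert to SI: rₚ = 35.28 Mm = 3.528e+07 m; rₐ = 295.5 Mm = 2.955e+08 m.
Use the vis-viva equation v² = GM(2/r − 1/a) with a = (rₚ + rₐ)/2 = (3.528e+07 + 2.955e+08)/2 = 1.6539e+08 m.
vₚ = √(GM · (2/rₚ − 1/a)) = √(1.311e+20 · (2/3.528e+07 − 1/1.6539e+08)) m/s ≈ 2.577e+06 m/s = 2577 km/s.
vₐ = √(GM · (2/rₐ − 1/a)) = √(1.311e+20 · (2/2.955e+08 − 1/1.6539e+08)) m/s ≈ 3.076e+05 m/s = 307.6 km/s.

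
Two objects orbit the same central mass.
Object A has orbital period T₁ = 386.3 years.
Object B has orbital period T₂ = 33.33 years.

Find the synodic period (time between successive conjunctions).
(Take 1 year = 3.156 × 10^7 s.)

Convert to SI: T₁ = 386.3 years = 1.21916e+10 s; T₂ = 33.33 years = 1.05189e+09 s.
T_syn = |T₁ · T₂ / (T₁ − T₂)|.
T_syn = |1.21916e+10 · 1.05189e+09 / (1.21916e+10 − 1.05189e+09)| s ≈ 1.151e+09 s = 36.48 years.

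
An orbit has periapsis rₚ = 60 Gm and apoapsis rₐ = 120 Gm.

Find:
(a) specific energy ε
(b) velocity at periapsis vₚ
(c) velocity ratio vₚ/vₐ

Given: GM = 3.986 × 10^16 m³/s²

Convert to SI: rₚ = 60 Gm = 6e+10 m; rₐ = 120 Gm = 1.2e+11 m.
(a) With a = (rₚ + rₐ)/2 = 9e+10 m, ε = −GM/(2a) = −3.986e+16/(2 · 9e+10) J/kg ≈ -2.214e+05 J/kg
(b) With a = (rₚ + rₐ)/2 = 9e+10 m, vₚ = √(GM (2/rₚ − 1/a)) = √(3.986e+16 · (2/6e+10 − 1/9e+10)) m/s ≈ 941.2 m/s
(c) Conservation of angular momentum (rₚvₚ = rₐvₐ) gives vₚ/vₐ = rₐ/rₚ = 1.2e+11/6e+10 ≈ 2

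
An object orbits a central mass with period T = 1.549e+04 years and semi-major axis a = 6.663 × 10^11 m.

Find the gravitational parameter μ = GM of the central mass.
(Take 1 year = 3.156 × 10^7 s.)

Convert to SI: T = 1.549e+04 years = 4.88864e+11 s.
GM = 4π² · a³ / T².
GM = 4π² · (6.663e+11)³ / (4.88864e+11)² m³/s² ≈ 4.886e+13 m³/s² = 4.886 × 10^13 m³/s².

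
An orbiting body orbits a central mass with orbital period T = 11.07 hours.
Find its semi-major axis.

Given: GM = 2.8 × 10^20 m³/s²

Convert to SI: T = 11.07 hours = 39852 s.
Invert Kepler's third law: a = (GM · T² / (4π²))^(1/3).
Substituting T = 39852 s and GM = 2.8e+20 m³/s²:
a = (2.8e+20 · (39852)² / (4π²))^(1/3) m
a ≈ 2.242e+09 m = 2.242 × 10^9 m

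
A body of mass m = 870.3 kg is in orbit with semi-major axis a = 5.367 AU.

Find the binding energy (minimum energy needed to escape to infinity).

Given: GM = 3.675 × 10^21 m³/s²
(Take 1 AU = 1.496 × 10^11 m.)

Convert to SI: a = 5.367 AU = 8.02903e+11 m.
Total orbital energy is E = −GMm/(2a); binding energy is E_bind = −E = GMm/(2a).
E_bind = 3.675e+21 · 870.3 / (2 · 8.02903e+11) J ≈ 1.992e+12 J = 1.992 TJ.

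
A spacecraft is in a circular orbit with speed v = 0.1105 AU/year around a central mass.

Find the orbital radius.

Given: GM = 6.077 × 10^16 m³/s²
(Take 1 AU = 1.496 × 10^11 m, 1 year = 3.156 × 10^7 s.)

Convert to SI: v = 0.1105 AU/year = 523.79 m/s.
For a circular orbit, v² = GM / r, so r = GM / v².
r = 6.077e+16 / (523.79)² m ≈ 2.215e+11 m = 1.481 AU.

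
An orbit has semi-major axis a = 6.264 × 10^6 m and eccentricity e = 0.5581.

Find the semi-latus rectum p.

p = a (1 − e²).
p = 6.264e+06 · (1 − (0.5581)²) = 6.264e+06 · 0.688524 ≈ 4.313e+06 m = 4.313 × 10^6 m.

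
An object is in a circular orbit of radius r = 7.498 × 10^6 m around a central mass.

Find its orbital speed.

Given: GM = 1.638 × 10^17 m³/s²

For a circular orbit, gravity supplies the centripetal force, so v = √(GM / r).
v = √(1.638e+17 / 7.498e+06) m/s ≈ 1.478e+05 m/s = 147.8 km/s.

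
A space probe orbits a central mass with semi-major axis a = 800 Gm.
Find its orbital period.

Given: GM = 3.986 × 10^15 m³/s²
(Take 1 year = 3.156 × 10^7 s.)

Convert to SI: a = 800 Gm = 8e+11 m.
Kepler's third law: T = 2π √(a³ / GM).
Substituting a = 8e+11 m and GM = 3.986e+15 m³/s²:
T = 2π √((8e+11)³ / 3.986e+15) s
T ≈ 7.121e+10 s = 2256 years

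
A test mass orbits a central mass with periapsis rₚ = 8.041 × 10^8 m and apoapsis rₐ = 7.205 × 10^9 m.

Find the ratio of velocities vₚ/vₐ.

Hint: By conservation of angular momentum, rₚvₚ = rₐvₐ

Conservation of angular momentum gives rₚvₚ = rₐvₐ, so vₚ/vₐ = rₐ/rₚ.
vₚ/vₐ = 7.205e+09 / 8.041e+08 ≈ 8.96.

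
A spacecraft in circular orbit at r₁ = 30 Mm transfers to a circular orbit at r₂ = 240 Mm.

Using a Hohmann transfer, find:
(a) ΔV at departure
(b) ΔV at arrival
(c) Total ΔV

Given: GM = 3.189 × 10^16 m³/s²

Convert to SI: r₁ = 30 Mm = 3e+07 m; r₂ = 240 Mm = 2.4e+08 m.
Transfer semi-major axis: a_t = (r₁ + r₂)/2 = (3e+07 + 2.4e+08)/2 = 1.35e+08 m.
Circular speeds: v₁ = √(GM/r₁) = 32603.7 m/s, v₂ = √(GM/r₂) = 11527.1 m/s.
Transfer speeds (vis-viva v² = GM(2/r − 1/a_t)): v₁ᵗ = 43471.6 m/s, v₂ᵗ = 5433.95 m/s.
(a) ΔV₁ = |v₁ᵗ − v₁| ≈ 1.087e+04 m/s = 10.87 km/s.
(b) ΔV₂ = |v₂ − v₂ᵗ| ≈ 6093 m/s = 6.093 km/s.
(c) ΔV_total = ΔV₁ + ΔV₂ ≈ 1.696e+04 m/s = 16.96 km/s.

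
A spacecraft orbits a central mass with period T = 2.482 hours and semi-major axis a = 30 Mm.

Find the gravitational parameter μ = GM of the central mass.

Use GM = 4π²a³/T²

Convert to SI: T = 2.482 hours = 8935.2 s; a = 30 Mm = 3e+07 m.
GM = 4π² · a³ / T².
GM = 4π² · (3e+07)³ / (8935.2)² m³/s² ≈ 1.335e+16 m³/s² = 1.335 × 10^16 m³/s².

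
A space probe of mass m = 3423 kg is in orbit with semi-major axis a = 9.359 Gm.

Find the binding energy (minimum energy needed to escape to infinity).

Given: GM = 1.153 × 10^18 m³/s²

Convert to SI: a = 9.359 Gm = 9.359e+09 m.
Total orbital energy is E = −GMm/(2a); binding energy is E_bind = −E = GMm/(2a).
E_bind = 1.153e+18 · 3423 / (2 · 9.359e+09) J ≈ 2.109e+11 J = 210.9 GJ.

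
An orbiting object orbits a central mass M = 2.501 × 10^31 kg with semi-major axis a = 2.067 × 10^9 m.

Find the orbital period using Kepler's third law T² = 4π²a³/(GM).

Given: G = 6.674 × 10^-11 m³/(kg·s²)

GM = G · M = 6.674e-11 · 2.501e+31 = 1.66917e+21 m³/s².
Kepler's third law: T = 2π √(a³ / GM).
Substituting a = 2.067e+09 m and GM = 1.66917e+21 m³/s²:
T = 2π √((2.067e+09)³ / 1.66917e+21) s
T ≈ 1.445e+04 s = 4.015 hours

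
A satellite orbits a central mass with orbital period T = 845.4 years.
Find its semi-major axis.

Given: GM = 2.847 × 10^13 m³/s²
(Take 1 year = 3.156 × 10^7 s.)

Convert to SI: T = 845.4 years = 2.66808e+10 s.
Invert Kepler's third law: a = (GM · T² / (4π²))^(1/3).
Substituting T = 2.66808e+10 s and GM = 2.847e+13 m³/s²:
a = (2.847e+13 · (2.66808e+10)² / (4π²))^(1/3) m
a ≈ 8.007e+10 m = 80.07 Gm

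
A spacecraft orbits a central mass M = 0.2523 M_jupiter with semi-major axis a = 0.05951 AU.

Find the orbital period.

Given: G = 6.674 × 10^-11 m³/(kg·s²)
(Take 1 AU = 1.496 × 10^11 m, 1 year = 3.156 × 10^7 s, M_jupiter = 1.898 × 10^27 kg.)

Convert to SI: a = 0.05951 AU = 8.9027e+09 m; M = 0.2523 M_jupiter = 4.78865e+26 kg.
GM = G · M = 6.674e-11 · 4.78865e+26 = 3.19595e+16 m³/s².
Kepler's third law: T = 2π √(a³ / GM).
Substituting a = 8.9027e+09 m and GM = 3.19595e+16 m³/s²:
T = 2π √((8.9027e+09)³ / 3.19595e+16) s
T ≈ 2.952e+07 s = 0.9355 years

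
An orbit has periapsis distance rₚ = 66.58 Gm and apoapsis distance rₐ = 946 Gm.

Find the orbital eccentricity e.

Convert to SI: rₚ = 66.58 Gm = 6.658e+10 m; rₐ = 946 Gm = 9.46e+11 m.
e = (rₐ − rₚ) / (rₐ + rₚ).
e = (9.46e+11 − 6.658e+10) / (9.46e+11 + 6.658e+10) = 8.7942e+11 / 1.01258e+12 ≈ 0.8685.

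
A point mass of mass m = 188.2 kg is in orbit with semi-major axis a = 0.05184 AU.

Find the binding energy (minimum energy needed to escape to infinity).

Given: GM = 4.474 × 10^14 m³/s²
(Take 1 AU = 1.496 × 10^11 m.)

Convert to SI: a = 0.05184 AU = 7.75526e+09 m.
Total orbital energy is E = −GMm/(2a); binding energy is E_bind = −E = GMm/(2a).
E_bind = 4.474e+14 · 188.2 / (2 · 7.75526e+09) J ≈ 5.429e+06 J = 5.429 MJ.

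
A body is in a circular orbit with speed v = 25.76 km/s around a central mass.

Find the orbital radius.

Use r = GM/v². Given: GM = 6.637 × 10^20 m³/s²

Convert to SI: v = 25.76 km/s = 25760 m/s.
For a circular orbit, v² = GM / r, so r = GM / v².
r = 6.637e+20 / (25760)² m ≈ 1e+12 m = 1 Tm.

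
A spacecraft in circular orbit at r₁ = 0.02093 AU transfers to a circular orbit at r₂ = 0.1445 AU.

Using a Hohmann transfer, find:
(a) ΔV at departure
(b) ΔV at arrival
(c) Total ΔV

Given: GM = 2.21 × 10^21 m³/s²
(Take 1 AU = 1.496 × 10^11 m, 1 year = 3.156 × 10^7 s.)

Convert to SI: r₁ = 0.02093 AU = 3.13113e+09 m; r₂ = 0.1445 AU = 2.16172e+10 m.
Transfer semi-major axis: a_t = (r₁ + r₂)/2 = (3.13113e+09 + 2.16172e+10)/2 = 1.23742e+10 m.
Circular speeds: v₁ = √(GM/r₁) = 840129 m/s, v₂ = √(GM/r₂) = 319740 m/s.
Transfer speeds (vis-viva v² = GM(2/r − 1/a_t)): v₁ᵗ = 1.11042e+06 m/s, v₂ᵗ = 160838 m/s.
(a) ΔV₁ = |v₁ᵗ − v₁| ≈ 2.703e+05 m/s = 57.02 AU/year.
(b) ΔV₂ = |v₂ − v₂ᵗ| ≈ 1.589e+05 m/s = 33.52 AU/year.
(c) ΔV_total = ΔV₁ + ΔV₂ ≈ 4.292e+05 m/s = 90.54 AU/year.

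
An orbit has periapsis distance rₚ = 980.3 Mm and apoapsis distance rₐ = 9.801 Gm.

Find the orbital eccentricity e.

Convert to SI: rₚ = 980.3 Mm = 9.803e+08 m; rₐ = 9.801 Gm = 9.801e+09 m.
e = (rₐ − rₚ) / (rₐ + rₚ).
e = (9.801e+09 − 9.803e+08) / (9.801e+09 + 9.803e+08) = 8.8207e+09 / 1.07813e+10 ≈ 0.8181.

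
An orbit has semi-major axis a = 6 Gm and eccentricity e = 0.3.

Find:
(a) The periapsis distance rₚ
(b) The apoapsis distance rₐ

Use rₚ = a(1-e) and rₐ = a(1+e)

Convert to SI: a = 6 Gm = 6e+09 m.
(a) rₚ = a(1 − e) = 6e+09 · (1 − 0.3) = 6e+09 · 0.7 ≈ 4.2e+09 m = 4.2 Gm.
(b) rₐ = a(1 + e) = 6e+09 · (1 + 0.3) = 6e+09 · 1.3 ≈ 7.8e+09 m = 7.8 Gm.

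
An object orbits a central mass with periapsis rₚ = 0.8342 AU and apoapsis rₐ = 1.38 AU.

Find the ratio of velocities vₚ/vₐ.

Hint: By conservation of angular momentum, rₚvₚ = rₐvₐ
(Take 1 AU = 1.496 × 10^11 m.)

Convert to SI: rₚ = 0.8342 AU = 1.24796e+11 m; rₐ = 1.38 AU = 2.06448e+11 m.
Conservation of angular momentum gives rₚvₚ = rₐvₐ, so vₚ/vₐ = rₐ/rₚ.
vₚ/vₐ = 2.06448e+11 / 1.24796e+11 ≈ 1.654.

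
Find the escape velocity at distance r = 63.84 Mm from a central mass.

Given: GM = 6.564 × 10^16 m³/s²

Convert to SI: r = 63.84 Mm = 6.384e+07 m.
Escape velocity comes from setting total energy to zero: ½v² − GM/r = 0 ⇒ v_esc = √(2GM / r).
v_esc = √(2 · 6.564e+16 / 6.384e+07) m/s ≈ 4.535e+04 m/s = 45.35 km/s.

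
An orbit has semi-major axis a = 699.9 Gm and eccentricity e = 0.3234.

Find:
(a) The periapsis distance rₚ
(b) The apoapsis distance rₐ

Convert to SI: a = 699.9 Gm = 6.999e+11 m.
(a) rₚ = a(1 − e) = 6.999e+11 · (1 − 0.3234) = 6.999e+11 · 0.6766 ≈ 4.736e+11 m = 473.6 Gm.
(b) rₐ = a(1 + e) = 6.999e+11 · (1 + 0.3234) = 6.999e+11 · 1.3234 ≈ 9.262e+11 m = 926.2 Gm.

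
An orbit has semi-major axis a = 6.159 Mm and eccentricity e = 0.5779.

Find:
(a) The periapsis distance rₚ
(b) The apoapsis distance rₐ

Convert to SI: a = 6.159 Mm = 6.159e+06 m.
(a) rₚ = a(1 − e) = 6.159e+06 · (1 − 0.5779) = 6.159e+06 · 0.4221 ≈ 2.6e+06 m = 2.6 Mm.
(b) rₐ = a(1 + e) = 6.159e+06 · (1 + 0.5779) = 6.159e+06 · 1.5779 ≈ 9.718e+06 m = 9.718 Mm.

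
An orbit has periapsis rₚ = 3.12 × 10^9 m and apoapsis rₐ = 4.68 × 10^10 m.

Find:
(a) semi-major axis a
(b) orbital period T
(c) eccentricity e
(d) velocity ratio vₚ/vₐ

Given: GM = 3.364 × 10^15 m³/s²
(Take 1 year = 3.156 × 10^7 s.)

(a) a = (rₚ + rₐ)/2 = (3.12e+09 + 4.68e+10)/2 ≈ 2.496e+10 m
(b) With a = (rₚ + rₐ)/2 = 2.496e+10 m, T = 2π √(a³/GM) = 2π √((2.496e+10)³/3.364e+15) s ≈ 4.272e+08 s
(c) e = (rₐ − rₚ)/(rₐ + rₚ) = (4.68e+10 − 3.12e+09)/(4.68e+10 + 3.12e+09) ≈ 0.875
(d) Conservation of angular momentum (rₚvₚ = rₐvₐ) gives vₚ/vₐ = rₐ/rₚ = 4.68e+10/3.12e+09 ≈ 15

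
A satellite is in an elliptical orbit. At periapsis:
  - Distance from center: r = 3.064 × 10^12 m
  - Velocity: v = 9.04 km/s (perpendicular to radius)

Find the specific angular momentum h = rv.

Convert to SI: v = 9.04 km/s = 9040 m/s.
With v perpendicular to r, h = r · v.
h = 3.064e+12 · 9040 m²/s ≈ 2.77e+16 m²/s.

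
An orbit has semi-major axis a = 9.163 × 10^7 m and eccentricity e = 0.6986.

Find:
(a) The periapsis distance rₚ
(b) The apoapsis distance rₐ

(a) rₚ = a(1 − e) = 9.163e+07 · (1 − 0.6986) = 9.163e+07 · 0.3014 ≈ 2.762e+07 m = 2.762 × 10^7 m.
(b) rₐ = a(1 + e) = 9.163e+07 · (1 + 0.6986) = 9.163e+07 · 1.6986 ≈ 1.556e+08 m = 1.556 × 10^8 m.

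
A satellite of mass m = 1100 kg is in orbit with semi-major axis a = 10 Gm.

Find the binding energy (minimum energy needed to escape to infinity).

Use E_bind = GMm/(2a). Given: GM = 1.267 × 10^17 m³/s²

Convert to SI: a = 10 Gm = 1e+10 m.
Total orbital energy is E = −GMm/(2a); binding energy is E_bind = −E = GMm/(2a).
E_bind = 1.267e+17 · 1100 / (2 · 1e+10) J ≈ 6.968e+09 J = 6.968 GJ.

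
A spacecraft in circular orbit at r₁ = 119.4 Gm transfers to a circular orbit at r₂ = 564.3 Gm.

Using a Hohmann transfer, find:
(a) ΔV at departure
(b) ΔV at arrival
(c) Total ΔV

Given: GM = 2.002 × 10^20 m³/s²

Convert to SI: r₁ = 119.4 Gm = 1.194e+11 m; r₂ = 564.3 Gm = 5.643e+11 m.
Transfer semi-major axis: a_t = (r₁ + r₂)/2 = (1.194e+11 + 5.643e+11)/2 = 3.4185e+11 m.
Circular speeds: v₁ = √(GM/r₁) = 40947.7 m/s, v₂ = √(GM/r₂) = 18835.5 m/s.
Transfer speeds (vis-viva v² = GM(2/r − 1/a_t)): v₁ᵗ = 52609.9 m/s, v₂ᵗ = 11131.7 m/s.
(a) ΔV₁ = |v₁ᵗ − v₁| ≈ 1.166e+04 m/s = 11.66 km/s.
(b) ΔV₂ = |v₂ − v₂ᵗ| ≈ 7704 m/s = 7.704 km/s.
(c) ΔV_total = ΔV₁ + ΔV₂ ≈ 1.937e+04 m/s = 19.37 km/s.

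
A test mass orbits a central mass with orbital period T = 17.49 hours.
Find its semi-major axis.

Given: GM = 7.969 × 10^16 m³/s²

Convert to SI: T = 17.49 hours = 62964 s.
Invert Kepler's third law: a = (GM · T² / (4π²))^(1/3).
Substituting T = 62964 s and GM = 7.969e+16 m³/s²:
a = (7.969e+16 · (62964)² / (4π²))^(1/3) m
a ≈ 2e+08 m = 200 Mm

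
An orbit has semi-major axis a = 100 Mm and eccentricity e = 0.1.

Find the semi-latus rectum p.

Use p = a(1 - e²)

Convert to SI: a = 100 Mm = 1e+08 m.
p = a (1 − e²).
p = 1e+08 · (1 − (0.1)²) = 1e+08 · 0.99 ≈ 9.9e+07 m = 99 Mm.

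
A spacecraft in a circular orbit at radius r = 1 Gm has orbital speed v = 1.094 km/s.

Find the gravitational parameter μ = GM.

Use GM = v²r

Convert to SI: r = 1 Gm = 1e+09 m; v = 1.094 km/s = 1094 m/s.
For a circular orbit v² = GM/r, so GM = v² · r.
GM = (1094)² · 1e+09 m³/s² ≈ 1.197e+15 m³/s² = 1.197 × 10^15 m³/s².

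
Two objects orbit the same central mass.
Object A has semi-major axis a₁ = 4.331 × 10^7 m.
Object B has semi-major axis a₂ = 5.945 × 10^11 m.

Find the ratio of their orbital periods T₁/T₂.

From Kepler's third law, (T₁/T₂)² = (a₁/a₂)³, so T₁/T₂ = (a₁/a₂)^(3/2).
a₁/a₂ = 4.331e+07 / 5.945e+11 = 7.28511e-05.
T₁/T₂ = (7.28511e-05)^(3/2) ≈ 6.218e-07.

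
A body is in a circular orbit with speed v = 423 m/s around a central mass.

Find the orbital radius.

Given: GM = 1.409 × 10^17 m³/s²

For a circular orbit, v² = GM / r, so r = GM / v².
r = 1.409e+17 / (423)² m ≈ 7.875e+11 m = 7.875 × 10^11 m.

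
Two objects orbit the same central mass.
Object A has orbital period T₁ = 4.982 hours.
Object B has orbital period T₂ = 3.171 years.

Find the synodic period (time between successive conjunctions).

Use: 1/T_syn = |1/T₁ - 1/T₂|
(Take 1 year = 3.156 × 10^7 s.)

Convert to SI: T₁ = 4.982 hours = 17935.2 s; T₂ = 3.171 years = 1.00077e+08 s.
T_syn = |T₁ · T₂ / (T₁ − T₂)|.
T_syn = |17935.2 · 1.00077e+08 / (17935.2 − 1.00077e+08)| s ≈ 1.794e+04 s = 4.983 hours.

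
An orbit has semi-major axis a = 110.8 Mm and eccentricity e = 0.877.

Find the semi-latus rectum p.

Convert to SI: a = 110.8 Mm = 1.108e+08 m.
p = a (1 − e²).
p = 1.108e+08 · (1 − (0.877)²) = 1.108e+08 · 0.230871 ≈ 2.558e+07 m = 25.58 Mm.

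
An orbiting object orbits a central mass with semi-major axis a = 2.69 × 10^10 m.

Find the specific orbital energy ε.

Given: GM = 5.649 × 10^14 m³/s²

ε = −GM / (2a).
ε = −5.649e+14 / (2 · 2.69e+10) J/kg ≈ -1.05e+04 J/kg = -10.5 kJ/kg.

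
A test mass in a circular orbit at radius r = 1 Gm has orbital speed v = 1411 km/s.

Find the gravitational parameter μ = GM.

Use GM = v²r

Convert to SI: r = 1 Gm = 1e+09 m; v = 1411 km/s = 1.411e+06 m/s.
For a circular orbit v² = GM/r, so GM = v² · r.
GM = (1.411e+06)² · 1e+09 m³/s² ≈ 1.991e+21 m³/s² = 1.991 × 10^21 m³/s².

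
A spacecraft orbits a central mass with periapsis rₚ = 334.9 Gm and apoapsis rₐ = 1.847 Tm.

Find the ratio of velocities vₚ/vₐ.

Convert to SI: rₚ = 334.9 Gm = 3.349e+11 m; rₐ = 1.847 Tm = 1.847e+12 m.
Conservation of angular momentum gives rₚvₚ = rₐvₐ, so vₚ/vₐ = rₐ/rₚ.
vₚ/vₐ = 1.847e+12 / 3.349e+11 ≈ 5.515.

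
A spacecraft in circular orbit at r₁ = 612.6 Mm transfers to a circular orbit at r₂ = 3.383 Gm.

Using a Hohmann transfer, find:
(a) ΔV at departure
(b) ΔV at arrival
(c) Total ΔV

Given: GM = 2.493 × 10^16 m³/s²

Convert to SI: r₁ = 612.6 Mm = 6.126e+08 m; r₂ = 3.383 Gm = 3.383e+09 m.
Transfer semi-major axis: a_t = (r₁ + r₂)/2 = (6.126e+08 + 3.383e+09)/2 = 1.9978e+09 m.
Circular speeds: v₁ = √(GM/r₁) = 6379.29 m/s, v₂ = √(GM/r₂) = 2714.63 m/s.
Transfer speeds (vis-viva v² = GM(2/r − 1/a_t)): v₁ᵗ = 8301.33 m/s, v₂ᵗ = 1503.22 m/s.
(a) ΔV₁ = |v₁ᵗ − v₁| ≈ 1922 m/s = 1.922 km/s.
(b) ΔV₂ = |v₂ − v₂ᵗ| ≈ 1211 m/s = 1.211 km/s.
(c) ΔV_total = ΔV₁ + ΔV₂ ≈ 3133 m/s = 3.133 km/s.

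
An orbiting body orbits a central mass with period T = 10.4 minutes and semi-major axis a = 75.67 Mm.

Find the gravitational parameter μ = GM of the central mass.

Convert to SI: T = 10.4 minutes = 624 s; a = 75.67 Mm = 7.567e+07 m.
GM = 4π² · a³ / T².
GM = 4π² · (7.567e+07)³ / (624)² m³/s² ≈ 4.393e+19 m³/s² = 4.393 × 10^19 m³/s².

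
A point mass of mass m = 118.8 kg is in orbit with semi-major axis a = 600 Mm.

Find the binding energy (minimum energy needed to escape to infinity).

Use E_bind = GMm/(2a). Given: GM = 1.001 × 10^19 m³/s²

Convert to SI: a = 600 Mm = 6e+08 m.
Total orbital energy is E = −GMm/(2a); binding energy is E_bind = −E = GMm/(2a).
E_bind = 1.001e+19 · 118.8 / (2 · 6e+08) J ≈ 9.91e+11 J = 991 GJ.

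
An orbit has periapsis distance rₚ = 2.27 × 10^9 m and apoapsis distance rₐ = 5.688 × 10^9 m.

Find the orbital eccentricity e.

e = (rₐ − rₚ) / (rₐ + rₚ).
e = (5.688e+09 − 2.27e+09) / (5.688e+09 + 2.27e+09) = 3.418e+09 / 7.958e+09 ≈ 0.4295.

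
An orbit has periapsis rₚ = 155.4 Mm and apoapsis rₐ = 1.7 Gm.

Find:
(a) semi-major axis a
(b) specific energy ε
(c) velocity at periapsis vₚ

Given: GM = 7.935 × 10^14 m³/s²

Convert to SI: rₚ = 155.4 Mm = 1.554e+08 m; rₐ = 1.7 Gm = 1.7e+09 m.
(a) a = (rₚ + rₐ)/2 = (1.554e+08 + 1.7e+09)/2 ≈ 9.277e+08 m
(b) With a = (rₚ + rₐ)/2 = 9.277e+08 m, ε = −GM/(2a) = −7.935e+14/(2 · 9.277e+08) J/kg ≈ -4.277e+05 J/kg
(c) With a = (rₚ + rₐ)/2 = 9.277e+08 m, vₚ = √(GM (2/rₚ − 1/a)) = √(7.935e+14 · (2/1.554e+08 − 1/9.277e+08)) m/s ≈ 3059 m/s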